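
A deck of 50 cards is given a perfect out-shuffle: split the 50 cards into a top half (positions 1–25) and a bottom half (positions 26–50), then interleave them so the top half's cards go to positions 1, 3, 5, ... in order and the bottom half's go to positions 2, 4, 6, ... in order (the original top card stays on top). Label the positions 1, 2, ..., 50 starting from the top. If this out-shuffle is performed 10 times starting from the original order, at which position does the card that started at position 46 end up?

Track the card's position through each out-shuffle:
46 → 42 → 34 → 18 → 35 → 20 → 39 → 28 → 6 → 11 → 21

21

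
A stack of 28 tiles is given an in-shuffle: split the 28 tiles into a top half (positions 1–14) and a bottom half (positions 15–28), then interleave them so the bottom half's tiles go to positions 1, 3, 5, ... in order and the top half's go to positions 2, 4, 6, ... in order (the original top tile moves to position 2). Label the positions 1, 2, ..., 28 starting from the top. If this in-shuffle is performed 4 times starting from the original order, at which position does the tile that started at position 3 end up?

Track the tile's position through each in-shuffle:
3 → 6 → 12 → 24 → 19

19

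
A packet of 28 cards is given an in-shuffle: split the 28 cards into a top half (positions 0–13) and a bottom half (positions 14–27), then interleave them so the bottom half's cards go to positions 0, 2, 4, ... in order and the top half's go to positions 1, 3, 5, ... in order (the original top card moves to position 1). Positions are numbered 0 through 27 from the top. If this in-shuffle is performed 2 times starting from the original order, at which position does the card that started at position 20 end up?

25

Track the card's position through each in-shuffle:
20 → 12 → 25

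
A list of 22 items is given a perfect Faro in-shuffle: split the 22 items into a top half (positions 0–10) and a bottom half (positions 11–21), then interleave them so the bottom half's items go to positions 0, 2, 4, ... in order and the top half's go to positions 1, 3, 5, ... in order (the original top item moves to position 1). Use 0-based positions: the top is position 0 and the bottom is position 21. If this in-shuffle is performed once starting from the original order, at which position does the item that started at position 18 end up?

14

Track the item's position through each in-shuffle:
18 → 14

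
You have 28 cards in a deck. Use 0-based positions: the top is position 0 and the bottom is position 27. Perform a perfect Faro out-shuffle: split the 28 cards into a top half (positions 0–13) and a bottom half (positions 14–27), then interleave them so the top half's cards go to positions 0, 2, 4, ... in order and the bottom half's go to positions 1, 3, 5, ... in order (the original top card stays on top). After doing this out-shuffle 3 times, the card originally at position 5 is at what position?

Track the card's position through each out-shuffle:
5 → 10 → 20 → 13

13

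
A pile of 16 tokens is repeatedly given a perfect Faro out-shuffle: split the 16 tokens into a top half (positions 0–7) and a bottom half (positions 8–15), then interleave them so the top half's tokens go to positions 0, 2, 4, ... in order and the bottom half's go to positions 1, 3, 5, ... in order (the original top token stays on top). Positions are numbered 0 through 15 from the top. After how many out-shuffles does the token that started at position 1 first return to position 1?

4

Follow position 1 under repeated out-shuffles:
1 → 2 → 4 → 8 → 1
It first returns after 4 out-shuffles.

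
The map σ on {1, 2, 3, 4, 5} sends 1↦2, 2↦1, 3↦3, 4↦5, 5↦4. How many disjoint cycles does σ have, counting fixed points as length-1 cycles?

3

Cycle decomposition: (1 2) (3) (4 5).
3 cycles.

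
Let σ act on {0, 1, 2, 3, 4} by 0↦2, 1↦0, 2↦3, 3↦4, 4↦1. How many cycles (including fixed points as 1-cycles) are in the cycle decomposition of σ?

1

Cycle decomposition: (0 2 3 4 1).
1 cycle.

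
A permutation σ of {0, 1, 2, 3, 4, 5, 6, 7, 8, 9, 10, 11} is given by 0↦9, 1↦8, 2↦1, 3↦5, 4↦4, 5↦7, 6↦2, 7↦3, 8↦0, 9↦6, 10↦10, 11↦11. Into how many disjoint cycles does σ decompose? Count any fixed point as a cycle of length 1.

Cycle decomposition: (0 9 6 2 1 8) (3 5 7) (4) (10) (11).
5 cycles.

5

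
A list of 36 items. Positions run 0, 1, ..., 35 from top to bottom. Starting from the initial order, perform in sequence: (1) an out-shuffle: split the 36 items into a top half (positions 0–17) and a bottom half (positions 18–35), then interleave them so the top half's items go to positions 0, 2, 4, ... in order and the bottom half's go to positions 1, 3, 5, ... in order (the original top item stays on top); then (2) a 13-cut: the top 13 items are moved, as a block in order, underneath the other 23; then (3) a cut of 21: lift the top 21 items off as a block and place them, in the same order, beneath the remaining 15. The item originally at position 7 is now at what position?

16

Track the item from position 7 forward through each operation:
  after op 1 (out-shuffle): 7 → 14
  after op 2 (cut 13): 14 → 1
  after op 3 (cut 21): 1 → 16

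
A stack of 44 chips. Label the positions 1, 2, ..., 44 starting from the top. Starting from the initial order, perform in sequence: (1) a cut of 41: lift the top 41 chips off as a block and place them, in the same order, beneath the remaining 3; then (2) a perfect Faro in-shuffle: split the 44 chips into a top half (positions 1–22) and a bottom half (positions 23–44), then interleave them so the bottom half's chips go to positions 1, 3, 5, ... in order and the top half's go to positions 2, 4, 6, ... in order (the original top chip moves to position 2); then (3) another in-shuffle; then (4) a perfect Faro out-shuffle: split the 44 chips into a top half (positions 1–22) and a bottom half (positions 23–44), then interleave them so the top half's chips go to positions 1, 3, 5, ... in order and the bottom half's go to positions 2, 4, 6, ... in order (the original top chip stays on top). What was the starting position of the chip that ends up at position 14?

38

Undo the operations in reverse order, starting from position 14:
  undo op 4 (out-shuffle, from bottom half): 14 ← 29
  undo op 3 (in-shuffle, from bottom half): 29 ← 37
  undo op 2 (in-shuffle, from bottom half): 37 ← 41
  undo op 1 (cut 41): 41 ← 38
So the chip at position 14 came from original position 38.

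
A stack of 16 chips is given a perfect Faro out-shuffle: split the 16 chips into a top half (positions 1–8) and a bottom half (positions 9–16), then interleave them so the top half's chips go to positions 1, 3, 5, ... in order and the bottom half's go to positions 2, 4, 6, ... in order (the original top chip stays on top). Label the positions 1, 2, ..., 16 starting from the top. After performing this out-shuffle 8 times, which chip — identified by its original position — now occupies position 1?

1

Work backwards from position 1, undoing one out-shuffle at a time:
1 ← 1 ← 1 ← 1 ← 1 ← 1 ← 1 ← 1 ← 1
So the chip now at position 1 started at position 1.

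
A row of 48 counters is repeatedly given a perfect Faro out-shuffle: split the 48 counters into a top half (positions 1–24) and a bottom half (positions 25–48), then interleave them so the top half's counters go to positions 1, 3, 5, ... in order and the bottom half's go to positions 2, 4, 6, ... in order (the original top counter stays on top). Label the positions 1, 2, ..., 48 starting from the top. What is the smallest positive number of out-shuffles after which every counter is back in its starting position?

The out-shuffle permutes the 48 positions with cycle lengths [1, 1, 23, 23].
Every counter is home exactly when every cycle has completed a whole number of laps, i.e. after lcm(1, 23) = 23 out-shuffles.

23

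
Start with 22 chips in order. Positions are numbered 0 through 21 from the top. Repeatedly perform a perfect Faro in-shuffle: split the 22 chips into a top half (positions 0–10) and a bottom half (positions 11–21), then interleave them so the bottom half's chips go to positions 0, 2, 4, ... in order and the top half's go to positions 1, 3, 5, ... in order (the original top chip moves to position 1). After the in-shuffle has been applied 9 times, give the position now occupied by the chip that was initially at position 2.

17

Track the chip's position through each in-shuffle:
2 → 5 → 11 → 0 → 1 → 3 → 7 → 15 → 8 → 17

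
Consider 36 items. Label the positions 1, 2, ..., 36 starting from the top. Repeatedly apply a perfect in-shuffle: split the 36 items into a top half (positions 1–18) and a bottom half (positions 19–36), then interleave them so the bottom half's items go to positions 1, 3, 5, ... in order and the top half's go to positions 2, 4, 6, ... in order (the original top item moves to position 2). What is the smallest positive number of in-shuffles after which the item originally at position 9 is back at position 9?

Follow position 9 under repeated in-shuffles:
9 → 18 → 36 → 35 → 33 → 29 → 21 → 5 → ... → 9 (length 36)
It first returns after 36 in-shuffles.

36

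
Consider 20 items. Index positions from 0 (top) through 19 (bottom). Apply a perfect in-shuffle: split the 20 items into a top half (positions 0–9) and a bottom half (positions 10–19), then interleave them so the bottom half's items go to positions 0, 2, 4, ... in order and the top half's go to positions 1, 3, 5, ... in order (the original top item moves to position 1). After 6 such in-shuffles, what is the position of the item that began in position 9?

Track the item's position through each in-shuffle:
9 → 19 → 18 → 16 → 12 → 4 → 9

9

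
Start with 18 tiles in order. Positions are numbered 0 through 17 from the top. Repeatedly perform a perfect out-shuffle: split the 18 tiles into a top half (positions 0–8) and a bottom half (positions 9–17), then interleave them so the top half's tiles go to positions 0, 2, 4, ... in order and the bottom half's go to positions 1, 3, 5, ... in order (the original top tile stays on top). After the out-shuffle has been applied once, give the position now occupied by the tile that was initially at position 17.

Position 17 is a fixed point of every out-shuffle, so the tile never moves.

17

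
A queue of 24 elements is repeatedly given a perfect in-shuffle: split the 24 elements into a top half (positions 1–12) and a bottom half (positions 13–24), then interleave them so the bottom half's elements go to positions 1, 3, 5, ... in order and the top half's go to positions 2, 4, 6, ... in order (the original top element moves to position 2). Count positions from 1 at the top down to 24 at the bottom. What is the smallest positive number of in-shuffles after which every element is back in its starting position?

The in-shuffle permutes the 24 positions with cycle lengths [4, 20].
Every element is home exactly when every cycle has completed a whole number of laps, i.e. after lcm(4, 20) = 20 in-shuffles.

20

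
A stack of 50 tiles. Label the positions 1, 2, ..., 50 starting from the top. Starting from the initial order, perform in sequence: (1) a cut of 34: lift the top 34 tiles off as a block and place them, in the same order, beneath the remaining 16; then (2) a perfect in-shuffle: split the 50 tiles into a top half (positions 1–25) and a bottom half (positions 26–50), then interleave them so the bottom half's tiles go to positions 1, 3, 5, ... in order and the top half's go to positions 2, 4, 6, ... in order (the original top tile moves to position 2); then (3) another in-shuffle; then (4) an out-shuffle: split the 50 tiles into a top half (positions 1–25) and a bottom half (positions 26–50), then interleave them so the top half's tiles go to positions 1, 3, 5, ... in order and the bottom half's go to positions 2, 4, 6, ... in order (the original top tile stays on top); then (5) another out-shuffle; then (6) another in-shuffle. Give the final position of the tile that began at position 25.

Track the tile from position 25 forward through each operation:
  after op 1 (cut 34): 25 → 41
  after op 2 (in-shuffle): 41 → 31
  after op 3 (in-shuffle): 31 → 11
  after op 4 (out-shuffle): 11 → 21
  after op 5 (out-shuffle): 21 → 41
  after op 6 (in-shuffle): 41 → 31

31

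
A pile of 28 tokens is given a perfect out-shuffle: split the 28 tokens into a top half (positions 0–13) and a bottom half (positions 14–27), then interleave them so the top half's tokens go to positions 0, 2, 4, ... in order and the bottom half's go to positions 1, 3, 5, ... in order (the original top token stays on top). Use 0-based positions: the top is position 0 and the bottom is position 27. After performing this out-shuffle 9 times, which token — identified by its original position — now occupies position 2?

25

Work backwards from position 2, undoing one out-shuffle at a time:
2 ← 1 ← 14 ← 7 ← 17 ← 22 ← 11 ← 19 ← 23 ← 25
So the token now at position 2 started at position 25.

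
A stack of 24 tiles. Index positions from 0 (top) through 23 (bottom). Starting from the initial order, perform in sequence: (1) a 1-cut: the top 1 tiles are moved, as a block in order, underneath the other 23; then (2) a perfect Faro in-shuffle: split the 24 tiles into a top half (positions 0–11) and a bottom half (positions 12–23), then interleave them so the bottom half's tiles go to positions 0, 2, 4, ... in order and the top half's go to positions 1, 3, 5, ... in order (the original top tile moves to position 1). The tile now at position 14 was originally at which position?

Undo the operations in reverse order, starting from position 14:
  undo op 2 (in-shuffle, from bottom half): 14 ← 19
  undo op 1 (cut 1): 19 ← 20
So the tile at position 14 came from original position 20.

20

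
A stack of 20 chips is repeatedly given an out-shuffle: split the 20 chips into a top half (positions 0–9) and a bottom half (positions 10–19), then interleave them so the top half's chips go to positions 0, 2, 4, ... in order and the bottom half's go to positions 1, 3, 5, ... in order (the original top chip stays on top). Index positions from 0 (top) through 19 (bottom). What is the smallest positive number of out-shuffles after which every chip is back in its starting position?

18

The out-shuffle permutes the 20 positions with cycle lengths [1, 1, 18].
Every chip is home exactly when every cycle has completed a whole number of laps, i.e. after lcm(1, 18) = 18 out-shuffles.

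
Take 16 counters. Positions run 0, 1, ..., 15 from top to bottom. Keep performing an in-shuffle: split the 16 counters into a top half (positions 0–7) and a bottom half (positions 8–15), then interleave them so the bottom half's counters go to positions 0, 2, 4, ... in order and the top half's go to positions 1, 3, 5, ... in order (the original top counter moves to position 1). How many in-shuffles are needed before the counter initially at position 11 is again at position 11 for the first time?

8

Follow position 11 under repeated in-shuffles:
11 → 6 → 13 → 10 → 4 → 9 → 2 → 5 → 11
It first returns after 8 in-shuffles.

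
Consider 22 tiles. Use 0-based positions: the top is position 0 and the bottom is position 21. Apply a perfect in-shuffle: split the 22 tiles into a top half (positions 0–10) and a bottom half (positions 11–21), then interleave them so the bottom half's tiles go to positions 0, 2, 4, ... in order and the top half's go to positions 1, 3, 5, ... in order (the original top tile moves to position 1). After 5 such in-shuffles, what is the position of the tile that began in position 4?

21

Track the tile's position through each in-shuffle:
4 → 9 → 19 → 16 → 10 → 21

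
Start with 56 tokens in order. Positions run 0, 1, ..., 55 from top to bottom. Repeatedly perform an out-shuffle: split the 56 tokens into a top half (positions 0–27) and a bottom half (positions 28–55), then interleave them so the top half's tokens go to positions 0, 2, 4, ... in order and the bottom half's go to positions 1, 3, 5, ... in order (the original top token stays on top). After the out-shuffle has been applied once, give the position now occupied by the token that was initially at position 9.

18

Track the token's position through each out-shuffle:
9 → 18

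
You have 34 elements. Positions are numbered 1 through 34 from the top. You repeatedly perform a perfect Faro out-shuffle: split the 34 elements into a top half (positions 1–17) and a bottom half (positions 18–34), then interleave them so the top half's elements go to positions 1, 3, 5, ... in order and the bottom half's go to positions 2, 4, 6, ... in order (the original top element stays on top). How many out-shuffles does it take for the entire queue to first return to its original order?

The out-shuffle permutes the 34 positions with cycle lengths [1, 1, 2, 10, 10, 10].
Every element is home exactly when every cycle has completed a whole number of laps, i.e. after lcm(1, 2, 10) = 10 out-shuffles.

10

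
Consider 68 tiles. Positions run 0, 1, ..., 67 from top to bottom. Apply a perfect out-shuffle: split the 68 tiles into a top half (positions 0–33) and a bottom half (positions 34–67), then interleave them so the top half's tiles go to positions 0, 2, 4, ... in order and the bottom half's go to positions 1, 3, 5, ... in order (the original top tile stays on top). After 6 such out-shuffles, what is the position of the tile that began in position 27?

Track the tile's position through each out-shuffle:
27 → 54 → 41 → 15 → 30 → 60 → 53

53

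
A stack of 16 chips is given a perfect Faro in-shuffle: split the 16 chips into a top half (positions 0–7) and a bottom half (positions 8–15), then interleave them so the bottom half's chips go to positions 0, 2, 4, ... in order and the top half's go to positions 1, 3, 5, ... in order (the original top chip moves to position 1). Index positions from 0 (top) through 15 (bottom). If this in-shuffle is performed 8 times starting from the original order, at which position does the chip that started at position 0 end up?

Track the chip's position through each in-shuffle:
0 → 1 → 3 → 7 → 15 → 14 → 12 → 8 → 0

0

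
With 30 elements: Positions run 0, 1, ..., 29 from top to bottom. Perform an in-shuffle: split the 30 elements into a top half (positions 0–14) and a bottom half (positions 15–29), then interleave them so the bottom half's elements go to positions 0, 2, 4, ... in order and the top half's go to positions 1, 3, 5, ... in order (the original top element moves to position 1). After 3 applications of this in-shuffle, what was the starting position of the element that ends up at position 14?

28

Work backwards from position 14, undoing one in-shuffle at a time:
14 ← 22 ← 26 ← 28
So the element now at position 14 started at position 28.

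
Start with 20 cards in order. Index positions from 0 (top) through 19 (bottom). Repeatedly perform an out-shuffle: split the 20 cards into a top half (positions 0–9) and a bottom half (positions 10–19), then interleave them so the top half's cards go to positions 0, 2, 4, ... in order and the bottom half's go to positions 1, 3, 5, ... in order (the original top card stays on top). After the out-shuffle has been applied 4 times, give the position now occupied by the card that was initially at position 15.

12

Track the card's position through each out-shuffle:
15 → 11 → 3 → 6 → 12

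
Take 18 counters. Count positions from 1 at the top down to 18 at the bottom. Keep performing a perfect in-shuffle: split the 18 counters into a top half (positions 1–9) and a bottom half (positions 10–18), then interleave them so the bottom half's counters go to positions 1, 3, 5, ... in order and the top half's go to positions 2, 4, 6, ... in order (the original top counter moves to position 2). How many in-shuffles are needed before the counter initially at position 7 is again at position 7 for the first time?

18

Follow position 7 under repeated in-shuffles:
7 → 14 → 9 → 18 → 17 → 15 → 11 → 3 → 6 → 12 → 5 → 10 → 1 → 2 → 4 → 8 → 16 → 13 → 7
It first returns after 18 in-shuffles.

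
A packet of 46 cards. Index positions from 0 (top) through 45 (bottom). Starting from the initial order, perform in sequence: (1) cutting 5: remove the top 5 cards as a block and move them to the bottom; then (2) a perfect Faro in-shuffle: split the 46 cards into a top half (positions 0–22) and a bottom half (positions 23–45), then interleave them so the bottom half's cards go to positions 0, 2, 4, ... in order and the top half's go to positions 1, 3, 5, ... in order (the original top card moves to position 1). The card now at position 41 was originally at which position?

25

Undo the operations in reverse order, starting from position 41:
  undo op 2 (in-shuffle, from top half): 41 ← 20
  undo op 1 (cut 5): 20 ← 25
So the card at position 41 came from original position 25.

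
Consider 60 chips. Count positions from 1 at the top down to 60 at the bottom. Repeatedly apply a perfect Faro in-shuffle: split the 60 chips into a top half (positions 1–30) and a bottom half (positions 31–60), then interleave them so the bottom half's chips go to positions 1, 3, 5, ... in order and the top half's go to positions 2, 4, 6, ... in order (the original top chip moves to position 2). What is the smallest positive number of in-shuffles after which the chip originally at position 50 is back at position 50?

60

Follow position 50 under repeated in-shuffles:
50 → 39 → 17 → 34 → 7 → 14 → 28 → 56 → ... → 50 (length 60)
It first returns after 60 in-shuffles.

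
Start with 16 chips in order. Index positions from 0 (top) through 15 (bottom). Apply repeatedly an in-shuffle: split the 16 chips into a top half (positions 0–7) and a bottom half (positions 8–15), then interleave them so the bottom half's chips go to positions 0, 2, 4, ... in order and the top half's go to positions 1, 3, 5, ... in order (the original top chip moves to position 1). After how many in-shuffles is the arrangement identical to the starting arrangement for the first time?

The in-shuffle permutes the 16 positions with cycle lengths [8, 8].
Every chip is home exactly when every cycle has completed a whole number of laps, i.e. after lcm(8) = 8 in-shuffles.

8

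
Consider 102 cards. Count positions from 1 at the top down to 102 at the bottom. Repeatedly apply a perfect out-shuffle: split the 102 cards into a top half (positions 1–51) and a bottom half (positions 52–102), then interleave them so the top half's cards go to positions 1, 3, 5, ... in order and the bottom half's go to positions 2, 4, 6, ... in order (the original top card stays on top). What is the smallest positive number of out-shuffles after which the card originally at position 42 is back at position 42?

Follow position 42 under repeated out-shuffles:
42 → 83 → 64 → 26 → 51 → 101 → 100 → 98 → ... → 42 (length 100)
It first returns after 100 out-shuffles.

100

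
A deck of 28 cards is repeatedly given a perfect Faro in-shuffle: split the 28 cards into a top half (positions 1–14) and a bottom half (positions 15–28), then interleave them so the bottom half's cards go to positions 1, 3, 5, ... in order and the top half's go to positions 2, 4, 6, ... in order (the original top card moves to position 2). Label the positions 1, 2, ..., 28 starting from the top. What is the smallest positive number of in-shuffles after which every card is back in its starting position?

The in-shuffle permutes the 28 positions with cycle lengths [28].
Every card is home exactly when every cycle has completed a whole number of laps, i.e. after lcm(28) = 28 in-shuffles.

28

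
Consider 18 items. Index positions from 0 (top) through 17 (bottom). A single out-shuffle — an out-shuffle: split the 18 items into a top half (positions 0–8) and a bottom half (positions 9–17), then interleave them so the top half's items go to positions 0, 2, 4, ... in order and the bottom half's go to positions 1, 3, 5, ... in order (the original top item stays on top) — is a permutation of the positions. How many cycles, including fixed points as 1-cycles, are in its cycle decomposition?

4

Trace each unvisited position around until it returns:
(0) (1 2 4 8 16 15 13 9) (3 6 12 7 14 11 5 10) (17)
4 cycles in total.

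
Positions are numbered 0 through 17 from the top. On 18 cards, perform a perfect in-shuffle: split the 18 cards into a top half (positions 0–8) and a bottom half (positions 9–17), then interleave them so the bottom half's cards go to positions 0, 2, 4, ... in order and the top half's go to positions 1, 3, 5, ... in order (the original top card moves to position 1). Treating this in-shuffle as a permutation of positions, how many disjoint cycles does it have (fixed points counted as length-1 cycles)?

Trace each unvisited position around until it returns:
(0 1 3 7 15 12 ... len 18)
1 cycle in total.

1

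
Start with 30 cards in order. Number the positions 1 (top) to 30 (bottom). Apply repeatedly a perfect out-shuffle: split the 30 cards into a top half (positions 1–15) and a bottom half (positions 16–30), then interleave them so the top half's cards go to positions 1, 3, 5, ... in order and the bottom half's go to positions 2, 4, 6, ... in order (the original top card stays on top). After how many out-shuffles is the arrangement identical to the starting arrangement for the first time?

28

The out-shuffle permutes the 30 positions with cycle lengths [1, 1, 28].
Every card is home exactly when every cycle has completed a whole number of laps, i.e. after lcm(1, 28) = 28 out-shuffles.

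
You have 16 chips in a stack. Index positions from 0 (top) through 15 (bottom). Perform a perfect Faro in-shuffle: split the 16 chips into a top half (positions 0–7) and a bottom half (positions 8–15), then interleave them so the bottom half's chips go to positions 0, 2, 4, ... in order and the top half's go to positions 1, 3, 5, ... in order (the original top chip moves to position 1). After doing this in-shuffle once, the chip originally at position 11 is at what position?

Track the chip's position through each in-shuffle:
11 → 6

6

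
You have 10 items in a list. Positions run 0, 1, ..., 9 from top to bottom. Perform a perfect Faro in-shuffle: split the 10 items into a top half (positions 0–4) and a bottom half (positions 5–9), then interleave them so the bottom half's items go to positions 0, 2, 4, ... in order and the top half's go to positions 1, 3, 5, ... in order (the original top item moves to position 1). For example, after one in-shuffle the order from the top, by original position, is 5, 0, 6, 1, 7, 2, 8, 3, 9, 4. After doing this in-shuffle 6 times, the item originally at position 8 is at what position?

3

Track the item's position through each in-shuffle:
8 → 6 → 2 → 5 → 0 → 1 → 3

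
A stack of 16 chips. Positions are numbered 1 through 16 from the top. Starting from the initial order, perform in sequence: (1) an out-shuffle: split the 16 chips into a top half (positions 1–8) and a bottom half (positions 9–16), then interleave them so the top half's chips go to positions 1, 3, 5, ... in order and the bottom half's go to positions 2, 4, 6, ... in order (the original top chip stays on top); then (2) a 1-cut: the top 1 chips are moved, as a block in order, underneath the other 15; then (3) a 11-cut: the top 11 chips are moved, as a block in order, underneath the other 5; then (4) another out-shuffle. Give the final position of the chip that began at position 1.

Track the chip from position 1 forward through each operation:
  after op 1 (out-shuffle): 1 → 1
  after op 2 (cut 1): 1 → 16
  after op 3 (cut 11): 16 → 5
  after op 4 (out-shuffle): 5 → 9

9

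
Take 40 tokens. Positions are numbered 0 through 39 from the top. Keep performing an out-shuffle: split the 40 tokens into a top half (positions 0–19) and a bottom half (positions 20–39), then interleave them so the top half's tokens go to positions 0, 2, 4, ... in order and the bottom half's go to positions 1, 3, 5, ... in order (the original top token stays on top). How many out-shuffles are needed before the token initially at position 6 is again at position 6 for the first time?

Follow position 6 under repeated out-shuffles:
6 → 12 → 24 → 9 → 18 → 36 → 33 → 27 → 15 → 30 → 21 → 3 → 6
It first returns after 12 out-shuffles.

12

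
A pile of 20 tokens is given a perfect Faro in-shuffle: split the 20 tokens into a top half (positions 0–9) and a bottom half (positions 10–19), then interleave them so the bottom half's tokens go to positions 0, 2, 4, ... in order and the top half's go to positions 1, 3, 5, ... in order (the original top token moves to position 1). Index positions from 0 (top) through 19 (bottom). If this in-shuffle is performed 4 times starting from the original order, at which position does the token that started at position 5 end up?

Track the token's position through each in-shuffle:
5 → 11 → 2 → 5 → 11

11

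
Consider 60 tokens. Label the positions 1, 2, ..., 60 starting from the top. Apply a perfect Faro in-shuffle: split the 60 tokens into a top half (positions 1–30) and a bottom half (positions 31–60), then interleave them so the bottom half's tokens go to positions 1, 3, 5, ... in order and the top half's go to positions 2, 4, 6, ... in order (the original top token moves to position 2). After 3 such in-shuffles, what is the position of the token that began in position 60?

Track the token's position through each in-shuffle:
60 → 59 → 57 → 53

53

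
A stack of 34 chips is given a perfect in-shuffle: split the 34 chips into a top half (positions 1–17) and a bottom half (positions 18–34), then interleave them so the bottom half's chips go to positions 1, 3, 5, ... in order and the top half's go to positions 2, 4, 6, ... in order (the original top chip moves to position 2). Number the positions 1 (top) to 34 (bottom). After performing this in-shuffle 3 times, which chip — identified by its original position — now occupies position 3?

Work backwards from position 3, undoing one in-shuffle at a time:
3 ← 19 ← 27 ← 31
So the chip now at position 3 started at position 31.

31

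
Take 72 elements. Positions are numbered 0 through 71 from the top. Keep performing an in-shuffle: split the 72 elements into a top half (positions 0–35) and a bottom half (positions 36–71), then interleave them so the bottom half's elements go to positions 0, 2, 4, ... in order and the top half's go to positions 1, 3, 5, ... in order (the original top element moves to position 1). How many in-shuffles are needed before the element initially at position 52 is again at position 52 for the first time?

Follow position 52 under repeated in-shuffles:
52 → 32 → 65 → 58 → 44 → 16 → 33 → 67 → 62 → 52
It first returns after 9 in-shuffles.

9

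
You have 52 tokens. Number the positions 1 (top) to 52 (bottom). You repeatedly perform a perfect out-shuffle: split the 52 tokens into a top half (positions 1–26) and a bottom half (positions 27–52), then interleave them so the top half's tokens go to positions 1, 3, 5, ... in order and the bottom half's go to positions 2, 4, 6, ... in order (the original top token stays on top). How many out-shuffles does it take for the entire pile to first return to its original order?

8

The out-shuffle permutes the 52 positions with cycle lengths [1, 1, 2, 8, 8, 8, 8, 8, 8].
Every token is home exactly when every cycle has completed a whole number of laps, i.e. after lcm(1, 2, 8) = 8 out-shuffles.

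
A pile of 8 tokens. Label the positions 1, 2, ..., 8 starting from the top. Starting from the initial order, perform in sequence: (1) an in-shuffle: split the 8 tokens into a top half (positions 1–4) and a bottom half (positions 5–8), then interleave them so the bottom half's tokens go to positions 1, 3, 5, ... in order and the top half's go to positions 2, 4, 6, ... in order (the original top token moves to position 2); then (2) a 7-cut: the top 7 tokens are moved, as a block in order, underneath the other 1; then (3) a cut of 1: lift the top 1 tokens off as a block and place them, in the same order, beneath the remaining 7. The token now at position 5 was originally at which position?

Undo the operations in reverse order, starting from position 5:
  undo op 3 (cut 1): 5 ← 6
  undo op 2 (cut 7): 6 ← 5
  undo op 1 (in-shuffle, from bottom half): 5 ← 7
So the token at position 5 came from original position 7.

7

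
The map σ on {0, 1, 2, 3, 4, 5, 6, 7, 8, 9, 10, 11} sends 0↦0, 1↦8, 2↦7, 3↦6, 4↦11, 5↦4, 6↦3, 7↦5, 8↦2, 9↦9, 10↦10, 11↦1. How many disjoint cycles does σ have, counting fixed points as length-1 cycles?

5

Cycle decomposition: (0) (1 8 2 7 5 4 11) (3 6) (9) (10).
5 cycles.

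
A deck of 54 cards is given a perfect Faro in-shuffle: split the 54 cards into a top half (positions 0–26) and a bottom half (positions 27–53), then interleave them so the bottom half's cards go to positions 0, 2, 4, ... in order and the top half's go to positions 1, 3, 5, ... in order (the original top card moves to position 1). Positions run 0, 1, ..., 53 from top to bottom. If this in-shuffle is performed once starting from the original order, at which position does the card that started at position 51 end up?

Track the card's position through each in-shuffle:
51 → 48

48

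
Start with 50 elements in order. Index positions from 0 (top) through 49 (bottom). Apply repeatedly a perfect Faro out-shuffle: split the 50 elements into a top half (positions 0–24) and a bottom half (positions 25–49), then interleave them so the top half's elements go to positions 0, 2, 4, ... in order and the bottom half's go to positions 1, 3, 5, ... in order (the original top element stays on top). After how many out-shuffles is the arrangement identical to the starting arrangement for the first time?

The out-shuffle permutes the 50 positions with cycle lengths [1, 1, 3, 3, 21, 21].
Every element is home exactly when every cycle has completed a whole number of laps, i.e. after lcm(1, 3, 21) = 21 out-shuffles.

21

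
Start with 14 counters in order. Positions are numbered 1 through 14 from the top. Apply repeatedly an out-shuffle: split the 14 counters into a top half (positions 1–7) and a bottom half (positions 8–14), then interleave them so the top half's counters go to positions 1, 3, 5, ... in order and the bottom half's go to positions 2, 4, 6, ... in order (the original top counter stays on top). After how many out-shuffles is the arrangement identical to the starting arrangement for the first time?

12

The out-shuffle permutes the 14 positions with cycle lengths [1, 1, 12].
Every counter is home exactly when every cycle has completed a whole number of laps, i.e. after lcm(1, 12) = 12 out-shuffles.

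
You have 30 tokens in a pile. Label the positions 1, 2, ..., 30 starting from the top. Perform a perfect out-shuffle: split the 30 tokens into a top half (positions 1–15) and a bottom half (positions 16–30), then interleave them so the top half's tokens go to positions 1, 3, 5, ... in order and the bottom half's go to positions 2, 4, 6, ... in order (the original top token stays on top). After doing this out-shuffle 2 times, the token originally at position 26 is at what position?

14

Track the token's position through each out-shuffle:
26 → 22 → 14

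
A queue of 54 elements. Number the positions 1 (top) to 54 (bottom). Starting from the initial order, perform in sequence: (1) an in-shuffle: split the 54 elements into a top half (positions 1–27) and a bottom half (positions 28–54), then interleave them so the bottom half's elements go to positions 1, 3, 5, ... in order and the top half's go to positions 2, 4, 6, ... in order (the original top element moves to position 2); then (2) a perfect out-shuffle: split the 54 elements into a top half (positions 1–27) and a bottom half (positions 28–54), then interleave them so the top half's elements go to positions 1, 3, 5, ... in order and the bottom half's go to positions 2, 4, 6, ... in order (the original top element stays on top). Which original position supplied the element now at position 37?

37

Undo the operations in reverse order, starting from position 37:
  undo op 2 (out-shuffle, from top half): 37 ← 19
  undo op 1 (in-shuffle, from bottom half): 19 ← 37
So the element at position 37 came from original position 37.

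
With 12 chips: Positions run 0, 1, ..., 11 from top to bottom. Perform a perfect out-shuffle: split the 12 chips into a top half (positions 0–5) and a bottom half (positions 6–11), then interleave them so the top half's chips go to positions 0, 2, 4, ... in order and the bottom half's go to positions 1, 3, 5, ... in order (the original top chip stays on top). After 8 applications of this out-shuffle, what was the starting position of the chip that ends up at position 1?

4

Work backwards from position 1, undoing one out-shuffle at a time:
1 ← 6 ← 3 ← 7 ← 9 ← 10 ← 5 ← 8 ← 4
So the chip now at position 1 started at position 4.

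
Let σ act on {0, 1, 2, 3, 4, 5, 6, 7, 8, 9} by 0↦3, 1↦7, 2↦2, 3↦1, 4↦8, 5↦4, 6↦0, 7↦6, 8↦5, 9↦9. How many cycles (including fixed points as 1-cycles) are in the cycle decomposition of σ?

Cycle decomposition: (0 3 1 7 6) (2) (4 8 5) (9).
4 cycles.

4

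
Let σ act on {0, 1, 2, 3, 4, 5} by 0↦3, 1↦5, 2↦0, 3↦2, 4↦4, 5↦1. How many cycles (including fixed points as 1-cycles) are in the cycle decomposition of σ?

Cycle decomposition: (0 3 2) (1 5) (4).
3 cycles.

3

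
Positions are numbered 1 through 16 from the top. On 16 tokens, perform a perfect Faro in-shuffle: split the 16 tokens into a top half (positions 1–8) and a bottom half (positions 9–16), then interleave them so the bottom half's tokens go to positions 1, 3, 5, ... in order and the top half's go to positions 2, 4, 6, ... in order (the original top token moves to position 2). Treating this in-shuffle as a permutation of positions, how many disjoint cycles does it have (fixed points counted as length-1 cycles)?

Trace each unvisited position around until it returns:
(1 2 4 8 16 15 13 9) (3 6 12 7 14 11 5 10)
2 cycles in total.

2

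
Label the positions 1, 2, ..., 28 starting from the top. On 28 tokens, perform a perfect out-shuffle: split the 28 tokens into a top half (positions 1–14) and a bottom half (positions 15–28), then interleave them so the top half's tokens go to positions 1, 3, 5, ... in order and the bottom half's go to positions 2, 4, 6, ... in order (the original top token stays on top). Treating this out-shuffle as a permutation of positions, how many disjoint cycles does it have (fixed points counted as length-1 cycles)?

Trace each unvisited position around until it returns:
(1) (2 3 5 9 17 6 ... len 18) (4 7 13 25 22 16) (10 19) (28)
5 cycles in total.

5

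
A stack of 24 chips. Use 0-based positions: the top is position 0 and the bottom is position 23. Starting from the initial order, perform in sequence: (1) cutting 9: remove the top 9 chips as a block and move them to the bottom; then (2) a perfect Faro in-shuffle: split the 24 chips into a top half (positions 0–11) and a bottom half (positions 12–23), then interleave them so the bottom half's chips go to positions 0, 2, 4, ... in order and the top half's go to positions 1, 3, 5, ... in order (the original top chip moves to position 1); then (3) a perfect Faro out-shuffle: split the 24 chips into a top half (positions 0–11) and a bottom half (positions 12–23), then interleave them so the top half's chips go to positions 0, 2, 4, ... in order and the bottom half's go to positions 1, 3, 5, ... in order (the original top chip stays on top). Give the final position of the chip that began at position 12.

14

Track the chip from position 12 forward through each operation:
  after op 1 (cut 9): 12 → 3
  after op 2 (in-shuffle): 3 → 7
  after op 3 (out-shuffle): 7 → 14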